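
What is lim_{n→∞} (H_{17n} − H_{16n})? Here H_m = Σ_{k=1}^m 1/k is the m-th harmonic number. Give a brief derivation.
lim = ln(17/16)

Euler-Maclaurin gives H_m = ln m + γ + 1/(2m) + O(1/m^2). The γ and O(1/m) terms cancel in the difference:
  H_{17n} − H_{16n} = ln(17n) − ln(16n) + O(1/n) = ln(17/16) + O(1/n).
Hence the limit is ln(17/16).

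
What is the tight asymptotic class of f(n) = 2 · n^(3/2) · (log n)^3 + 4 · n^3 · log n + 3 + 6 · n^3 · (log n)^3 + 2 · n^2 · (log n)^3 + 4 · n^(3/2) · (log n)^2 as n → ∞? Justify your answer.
f(n) ∈ Θ(n^3 · (log n)^3)

Compare the terms by growth order. For large n, n^a · (log n)^b dominates n^a' · (log n)^b' iff a > a', or (a = a' and b > b'). Ranking the 6 terms shows the dominant one is 6 · n^3 · (log n)^3. Hence f(n) ∈ Θ(n^3 · (log n)^3).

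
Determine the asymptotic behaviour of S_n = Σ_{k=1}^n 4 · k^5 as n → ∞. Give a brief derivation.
S_n ~ 2 · n^6 / 3

By integral comparison (Euler-Maclaurin), Σ_{k=1}^n 4 · k^5 = 4 · ∫_0^n x^5 dx + O(n^5) = 4 · n^6/6 = 2 · n^6 / 3 + O(n^5). (Equivalently, Faulhaber's formula gives the same leading term.)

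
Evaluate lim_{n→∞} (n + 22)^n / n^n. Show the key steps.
lim = e^22

Rewrite as (1 + 22/n)^(n). By the standard limit (1 + x/n)^n → e^x, we have (1 + 22/n)^n → e^22, and raising to the 1st power gives e^22.
More precisely, ln[(1 + 22/n)^(n)] = n · ln(1 + 22/n) = n · (22/n + O(1/n^2)) = 22 + O(1/n) → 22.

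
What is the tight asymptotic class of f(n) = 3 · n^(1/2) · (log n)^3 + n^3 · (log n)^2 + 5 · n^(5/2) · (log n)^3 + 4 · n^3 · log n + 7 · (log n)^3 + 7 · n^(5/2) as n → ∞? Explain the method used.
f(n) ∈ Θ(n^3 · (log n)^2)

Compare the terms by growth order. For large n, n^a · (log n)^b dominates n^a' · (log n)^b' iff a > a', or (a = a' and b > b'). Ranking the 6 terms shows the dominant one is n^3 · (log n)^2. Hence f(n) ∈ Θ(n^3 · (log n)^2).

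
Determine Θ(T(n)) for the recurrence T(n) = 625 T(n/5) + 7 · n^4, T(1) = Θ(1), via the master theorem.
T(n) = Θ(n^4 log n)

log_5 625 = 4, and f(n) = 7 · n^4 = Θ(n^(log_5 625)). This is Case 2 of the master theorem: T(n) = Θ(f(n) · log n) = Θ(n^4 log n).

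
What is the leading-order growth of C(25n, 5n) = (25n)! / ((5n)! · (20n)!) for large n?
C(25n, 5n) ~ (3125/256)^(5n) · sqrt(5/(8π·5n))

Write N = 5n. Apply Stirling to each factorial:
  (5N)! ~ sqrt(2π·5N) · (5N/e)^(5N),
  N! ~ sqrt(2π N) · (N/e)^N,
  (4N)! ~ sqrt(2π·4N) · (4N/e)^(4N).
The exponential factors combine to (5N)^(5N) / (N^N · (4N)^(4N)) = 5^(5N)/4^(4N) = (5^5/4^4)^N = (3125/256)^N.
The square-root prefactors combine to sqrt(2π·5N) / (sqrt(2π N)·sqrt(2π·4N)) = sqrt(5 / (2π·4·N)) = sqrt(5/(8π·5n)).
Substituting N = 5n: C(25n, 5n) ~ (3125/256)^(5n) · sqrt(5/(8π·5n)).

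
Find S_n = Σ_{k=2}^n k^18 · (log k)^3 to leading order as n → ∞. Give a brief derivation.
S_n ~ n^19 · (log n)^3 / 19

By integral comparison, S_n = ∫_1^n x^18 · (log x)^3 dx + O(n^18 · (log n)^3). For the integral, the leading term of ∫_1^n x^18 (log x)^3 dx is n^19/19 · (log n)^3 (by repeated integration by parts; each step lowers the log-exponent and produces a relatively O(1/log n) correction). Hence S_n ~ n^19 · (log n)^3 / 19.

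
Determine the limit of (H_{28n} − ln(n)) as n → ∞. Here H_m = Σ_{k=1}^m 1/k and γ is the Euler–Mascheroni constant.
lim = ln 28 + γ

By Euler-Maclaurin, H_m = ln m + γ + O(1/m). So
  H_{28n} − ln(n) = ln(28n) + γ − ln(n) + O(1/n)
                       = ln(28/1) + γ + O(1/n).
Hence the limit is ln(28/1) + γ.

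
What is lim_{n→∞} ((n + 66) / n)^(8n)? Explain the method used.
lim = e^528

Rewrite as (1 + 66/n)^(8n). By the standard limit (1 + x/n)^n → e^x, we have (1 + 66/n)^n → e^66, and raising to the 8th power gives e^528.
More precisely, ln[(1 + 66/n)^(8n)] = 8n · ln(1 + 66/n) = 8n · (66/n + O(1/n^2)) = 528 + O(1/n) → 528.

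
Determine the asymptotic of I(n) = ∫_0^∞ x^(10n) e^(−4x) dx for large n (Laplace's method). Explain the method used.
I(n) ~ (sqrt(2π·10n) / 4) · (10n/(4e))^(10n)

Write the integrand as exp(10n ln x − 4x) and set f(x) = 10n ln x − 4x. Then f'(x) = 10n/x − 4 = 0 at x* = 10n/4, and f''(x*) = −10n/x*^2 = −4^2/(10n). Laplace's method (interior maximum) gives
  I(n) ~ e^(f(x*)) · sqrt(2π / |f''(x*)|)
        = exp(10n ln(10n/4) − 10n) · sqrt(2π · 10n / 4^2)
        = (10n/4)^(10n) e^(−10n) · sqrt(2π·10n) / 4
        = (sqrt(2π·10n) / 4) · (10n/(4e))^(10n).
This matches Γ(10n+1)/4^(10n+1) with Stirling applied to Γ.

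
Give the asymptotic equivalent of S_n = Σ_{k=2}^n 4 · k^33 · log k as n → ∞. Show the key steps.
S_n ~ 2 · n^34 log n / 17 − n^34 / 289

By integral comparison, S_n = ∫_1^n 4 · x^33 · log x dx + O(n^33 · log n). For the integral, ∫ x^33 log x dx = n^34 log n / 34 − n^34/1156 (integration by parts). Hence S_n ~ 2 · n^34 log n / 17 − n^34 / 289.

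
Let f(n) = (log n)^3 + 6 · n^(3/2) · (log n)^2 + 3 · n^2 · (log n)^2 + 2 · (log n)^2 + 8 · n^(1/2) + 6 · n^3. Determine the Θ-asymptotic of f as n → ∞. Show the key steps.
f(n) ∈ Θ(n^3)

Compare the terms by growth order. For large n, n^a · (log n)^b dominates n^a' · (log n)^b' iff a > a', or (a = a' and b > b'). Ranking the 6 terms shows the dominant one is 6 · n^3. Hence f(n) ∈ Θ(n^3).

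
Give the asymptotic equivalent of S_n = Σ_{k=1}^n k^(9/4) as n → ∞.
S_n ~ (4/13) · n^(13/4)

Integral comparison: Σ_{k=1}^n k^(9/4) = ∫_0^n x^(9/4) dx + O(n^(9/4)). The integral is n^(1 + 9/4) / (1 + 9/4) = n^((9+4)/4) / ((9+4)/4) = (4/13) · n^(13/4).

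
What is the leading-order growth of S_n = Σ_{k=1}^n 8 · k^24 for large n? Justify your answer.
S_n ~ 8 · n^25 / 25

By integral comparison (Euler-Maclaurin), Σ_{k=1}^n 8 · k^24 = 8 · ∫_0^n x^24 dx + O(n^24) = 8 · n^25/25 + O(n^24). (Equivalently, Faulhaber's formula gives the same leading term.)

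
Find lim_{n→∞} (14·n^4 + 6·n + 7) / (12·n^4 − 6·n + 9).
lim = 14/12 = 7/6

For large n the leading n^4 terms dominate both numerator and denominator. Dividing top and bottom by n^4, every other term tends to 0, leaving 14/12 = 7/6.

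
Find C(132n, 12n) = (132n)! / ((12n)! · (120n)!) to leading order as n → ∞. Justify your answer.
C(132n, 12n) ~ (285311670611/10000000000)^(12n) · sqrt(11/(20π·12n))

Write N = 12n. Apply Stirling to each factorial:
  (11N)! ~ sqrt(2π·11N) · (11N/e)^(11N),
  N! ~ sqrt(2π N) · (N/e)^N,
  (10N)! ~ sqrt(2π·10N) · (10N/e)^(10N).
The exponential factors combine to (11N)^(11N) / (N^N · (10N)^(10N)) = 11^(11N)/10^(10N) = (11^11/10^10)^N = (285311670611/10000000000)^N.
The square-root prefactors combine to sqrt(2π·11N) / (sqrt(2π N)·sqrt(2π·10N)) = sqrt(11 / (2π·10·N)) = sqrt(11/(20π·12n)).
Substituting N = 12n: C(132n, 12n) ~ (285311670611/10000000000)^(12n) · sqrt(11/(20π·12n)).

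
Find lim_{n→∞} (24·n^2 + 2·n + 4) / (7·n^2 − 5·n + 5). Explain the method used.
lim = 24/7

For large n the leading n^2 terms dominate both numerator and denominator. Dividing top and bottom by n^2, every other term tends to 0, leaving 24/7.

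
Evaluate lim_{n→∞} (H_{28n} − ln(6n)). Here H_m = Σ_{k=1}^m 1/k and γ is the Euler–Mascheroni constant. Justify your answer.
lim = ln(14/3) + γ

By Euler-Maclaurin, H_m = ln m + γ + O(1/m). So
  H_{28n} − ln(6n) = ln(28n) + γ − ln(6n) + O(1/n)
                       = ln(28/6) + γ + O(1/n).
Hence the limit is ln(28/6) + γ (= ln(14/3)).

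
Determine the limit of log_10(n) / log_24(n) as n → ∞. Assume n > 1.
lim = ln(24) / ln(10) = log_10(24)

Change of base: log_10(n) = ln n / ln 10 and log_24(n) = ln n / ln 24. The ratio is (ln n / ln 10) · (ln 24 / ln n) = ln 24 / ln 10, a constant independent of n. So the limit is ln 24 / ln 10 = log_10(24).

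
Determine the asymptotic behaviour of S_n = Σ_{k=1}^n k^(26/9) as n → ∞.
S_n ~ (9/35) · n^(35/9)

Integral comparison: Σ_{k=1}^n k^(26/9) = ∫_0^n x^(26/9) dx + O(n^(26/9)). The integral is n^(1 + 26/9) / (1 + 26/9) = n^((26+9)/9) / ((26+9)/9) = (9/35) · n^(35/9).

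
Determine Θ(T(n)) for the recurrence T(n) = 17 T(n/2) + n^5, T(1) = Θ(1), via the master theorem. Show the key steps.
T(n) = Θ(n^5)

log_2 17 ≈ 4.087. f(n) = n^5 dominates n^(log_2 17) since 5 > 4.087, and the regularity condition a·f(n/b) = 17·(n/2)^5 = (17/32)·n^5 ≤ c·f(n) holds with c = 17/32 ≈ 0.531 < 1. So this is Case 3: T(n) = Θ(f(n)) = Θ(n^5).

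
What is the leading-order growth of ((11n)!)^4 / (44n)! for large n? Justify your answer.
((11n)!)^4/(44n)! ~ ((2π·11n)^(3/2) / 2) · 4^(−4·11n)  →  0

Write N = 11n. Stirling: N! ~ sqrt(2π N)(N/e)^N and (4N)! ~ sqrt(2π·4N)·(4N/e)^(4N).
  (N!)^4/(4N)! ~ (2π N)^(4/2) (N/e)^(4N) / [sqrt(2π·4N) (4N/e)^(4N)]
     = (2π N)^(4/2) / sqrt(2π·4N) · (N/(4N))^(4N)
     = (2π N)^((4−1)/2) / 2 · 4^(−4N).
Since 4^4 > 1, the factor 4^(−4N) decays exponentially, so the ratio → 0. Substituting N = 11n gives the stated form.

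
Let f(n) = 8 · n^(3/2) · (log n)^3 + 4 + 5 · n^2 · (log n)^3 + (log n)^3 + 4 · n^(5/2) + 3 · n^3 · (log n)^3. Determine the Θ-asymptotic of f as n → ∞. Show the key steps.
f(n) ∈ Θ(n^3 · (log n)^3)

Compare the terms by growth order. For large n, n^a · (log n)^b dominates n^a' · (log n)^b' iff a > a', or (a = a' and b > b'). Ranking the 6 terms shows the dominant one is 3 · n^3 · (log n)^3. Hence f(n) ∈ Θ(n^3 · (log n)^3).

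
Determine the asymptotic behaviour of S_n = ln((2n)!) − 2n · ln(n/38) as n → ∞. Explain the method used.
S_n ~ 2n · (ln 76 − 1) + O(ln n)

Stirling: ln((2n)!) = 2n ln(2n) − 2n + O(ln n).
  S_n = 2n ln(2n) − 2n − 2n ln(n/38) + O(ln n)
      = 2n ln(2n) − 2n ln n + 2n ln 38 − 2n + O(ln n)
      = 2n ln 2 + 2n ln 38 − 2n + O(ln n)
      = 2n (ln 76 − 1) + O(ln n).
Numerically ln(76) − 1 ≈ 3.3307.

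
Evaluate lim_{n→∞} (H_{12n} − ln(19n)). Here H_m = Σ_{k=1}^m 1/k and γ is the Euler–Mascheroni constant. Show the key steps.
lim = ln(12/19) + γ

By Euler-Maclaurin, H_m = ln m + γ + O(1/m). So
  H_{12n} − ln(19n) = ln(12n) + γ − ln(19n) + O(1/n)
                       = ln(12/19) + γ + O(1/n).
Hence the limit is ln(12/19) + γ.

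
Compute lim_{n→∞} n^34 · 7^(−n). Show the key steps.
lim = 0

Exponentials with base > 1 dominate every fixed polynomial: for any fixed c, n^c / 7^n → 0 as n → ∞ (e.g. by the ratio test, or by writing 7^n = e^(n ln 7) and noting e^(n ln 7) / n^c → ∞). Hence n^34 · 7^(−n) = n^34 / 7^n → 0.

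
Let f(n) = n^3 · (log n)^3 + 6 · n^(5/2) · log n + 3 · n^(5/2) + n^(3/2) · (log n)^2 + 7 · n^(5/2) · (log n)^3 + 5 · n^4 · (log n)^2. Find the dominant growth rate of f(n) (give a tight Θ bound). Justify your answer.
f(n) ∈ Θ(n^4 · (log n)^2)

Compare the terms by growth order. For large n, n^a · (log n)^b dominates n^a' · (log n)^b' iff a > a', or (a = a' and b > b'). Ranking the 6 terms shows the dominant one is 5 · n^4 · (log n)^2. Hence f(n) ∈ Θ(n^4 · (log n)^2).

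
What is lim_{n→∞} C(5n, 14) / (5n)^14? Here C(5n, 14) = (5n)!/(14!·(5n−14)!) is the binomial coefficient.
lim = 1/14! = 1/87178291200

With N = 5n → ∞: C(N, 14) / N^14 = [N(N−1)…(N−13)] / (14! · N^14) = (1/14!) · 1 · (1 − 1/(5n)) · … · (1 − 13/(5n)). Each factor → 1 as N → ∞, so the limit is 1/14! = 1/87178291200.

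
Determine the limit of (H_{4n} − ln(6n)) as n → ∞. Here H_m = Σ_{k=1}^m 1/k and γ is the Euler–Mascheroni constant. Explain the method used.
lim = ln(2/3) + γ

By Euler-Maclaurin, H_m = ln m + γ + O(1/m). So
  H_{4n} − ln(6n) = ln(4n) + γ − ln(6n) + O(1/n)
                       = ln(4/6) + γ + O(1/n).
Hence the limit is ln(4/6) + γ (= ln(2/3)).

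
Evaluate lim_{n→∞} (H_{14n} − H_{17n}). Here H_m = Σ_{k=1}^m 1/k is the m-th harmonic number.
lim = ln(14/17)

Euler-Maclaurin gives H_m = ln m + γ + 1/(2m) + O(1/m^2). The γ and O(1/m) terms cancel in the difference:
  H_{14n} − H_{17n} = ln(14n) − ln(17n) + O(1/n) = ln(14/17) + O(1/n).
Hence the limit is ln(14/17).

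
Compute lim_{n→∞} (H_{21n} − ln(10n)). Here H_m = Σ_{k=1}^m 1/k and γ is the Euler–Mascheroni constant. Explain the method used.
lim = ln(21/10) + γ

By Euler-Maclaurin, H_m = ln m + γ + O(1/m). So
  H_{21n} − ln(10n) = ln(21n) + γ − ln(10n) + O(1/n)
                       = ln(21/10) + γ + O(1/n).
Hence the limit is ln(21/10) + γ.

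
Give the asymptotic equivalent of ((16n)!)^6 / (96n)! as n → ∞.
((16n)!)^6/(96n)! ~ ((2π·16n)^(5/2) / sqrt(6)) · 6^(−6·16n)  →  0

Write N = 16n. Stirling: N! ~ sqrt(2π N)(N/e)^N and (6N)! ~ sqrt(2π·6N)·(6N/e)^(6N).
  (N!)^6/(6N)! ~ (2π N)^(6/2) (N/e)^(6N) / [sqrt(2π·6N) (6N/e)^(6N)]
     = (2π N)^(6/2) / sqrt(2π·6N) · (N/(6N))^(6N)
     = (2π N)^((6−1)/2) / sqrt(6) · 6^(−6N).
Since 6^6 > 1, the factor 6^(−6N) decays exponentially, so the ratio → 0. Substituting N = 16n gives the stated form.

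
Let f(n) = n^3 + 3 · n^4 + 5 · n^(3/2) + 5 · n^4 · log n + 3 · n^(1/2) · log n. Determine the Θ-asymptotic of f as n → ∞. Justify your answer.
f(n) ∈ Θ(n^4 · log n)

Compare the terms by growth order. For large n, n^a · (log n)^b dominates n^a' · (log n)^b' iff a > a', or (a = a' and b > b'). Ranking the 5 terms shows the dominant one is 5 · n^4 · log n. Hence f(n) ∈ Θ(n^4 · log n).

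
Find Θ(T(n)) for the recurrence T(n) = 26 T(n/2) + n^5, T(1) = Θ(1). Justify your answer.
T(n) = Θ(n^5)

log_2 26 ≈ 4.700. f(n) = n^5 dominates n^(log_2 26) since 5 > 4.700, and the regularity condition a·f(n/b) = 26·(n/2)^5 = (26/32)·n^5 ≤ c·f(n) holds with c = 26/32 ≈ 0.812 < 1. So this is Case 3: T(n) = Θ(f(n)) = Θ(n^5).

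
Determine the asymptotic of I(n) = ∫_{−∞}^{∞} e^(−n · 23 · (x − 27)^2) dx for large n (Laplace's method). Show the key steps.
I(n) = sqrt(π/(23n))

Here φ(x) = 23 · (x − 27)^2 has its unique minimum at x* = 27 with φ(x*) = 0 and φ''(x*) = 46. Laplace's method gives
  I(n) ~ e^(−n φ(x*)) · sqrt(2π / (n · φ''(x*))) = sqrt(2π / (46n)) = sqrt(π/(23n)).
This is exact: substituting u = (x − 27)·sqrt(23n) gives I(n) = (1/sqrt(23n)) ∫_{−∞}^{∞} e^(−u^2) du = sqrt(π/(23n)).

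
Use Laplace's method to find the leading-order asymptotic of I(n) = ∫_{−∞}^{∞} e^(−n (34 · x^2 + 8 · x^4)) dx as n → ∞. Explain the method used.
I(n) ~ sqrt(π/(34n))

φ(x) = 34 · x^2 + 8 · x^4 has its unique global minimum at x* = 0 (since φ'(x) = 68x + 32x^3 = 0 only at x = 0 for real x with both coefficients positive, and φ → ∞ as |x| → ∞). At x* = 0, φ(0) = 0 and φ''(0) = 68. Laplace's method then gives
  I(n) ~ sqrt(2π / (n · φ''(0))) · e^(−n φ(0)) = sqrt(2π / (68n)) = sqrt(π/(34n)).
The 8 · x^4 term contributes only at subleading order (an O(1/n) relative correction).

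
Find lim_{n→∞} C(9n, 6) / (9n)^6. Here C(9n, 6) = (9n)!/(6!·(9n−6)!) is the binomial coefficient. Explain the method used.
lim = 1/6! = 1/720

With N = 9n → ∞: C(N, 6) / N^6 = [N(N−1)…(N−5)] / (6! · N^6) = (1/6!) · 1 · (1 − 1/(9n)) · … · (1 − 5/(9n)). Each factor → 1 as N → ∞, so the limit is 1/6! = 1/720.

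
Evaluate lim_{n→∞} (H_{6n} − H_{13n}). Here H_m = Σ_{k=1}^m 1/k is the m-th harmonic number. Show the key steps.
lim = ln(6/13)

Euler-Maclaurin gives H_m = ln m + γ + 1/(2m) + O(1/m^2). The γ and O(1/m) terms cancel in the difference:
  H_{6n} − H_{13n} = ln(6n) − ln(13n) + O(1/n) = ln(6/13) + O(1/n).
Hence the limit is ln(6/13).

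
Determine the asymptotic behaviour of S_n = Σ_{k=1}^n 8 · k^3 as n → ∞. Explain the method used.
S_n ~ 2 · n^4

By integral comparison (Euler-Maclaurin), Σ_{k=1}^n 8 · k^3 = 8 · ∫_0^n x^3 dx + O(n^3) = 8 · n^4/4 = 2 · n^4 + O(n^3). (Equivalently, Faulhaber's formula gives the same leading term.)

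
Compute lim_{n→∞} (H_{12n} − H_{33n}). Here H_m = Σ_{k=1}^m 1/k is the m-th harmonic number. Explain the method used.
lim = ln(12/33) = ln(4/11)

Euler-Maclaurin gives H_m = ln m + γ + 1/(2m) + O(1/m^2). The γ and O(1/m) terms cancel in the difference:
  H_{12n} − H_{33n} = ln(12n) − ln(33n) + O(1/n) = ln(12/33) + O(1/n).
Hence the limit is ln(12/33) = ln(4/11).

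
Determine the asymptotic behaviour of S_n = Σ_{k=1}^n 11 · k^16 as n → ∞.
S_n ~ 11 · n^17 / 17

By integral comparison (Euler-Maclaurin), Σ_{k=1}^n 11 · k^16 = 11 · ∫_0^n x^16 dx + O(n^16) = 11 · n^17/17 + O(n^16). (Equivalently, Faulhaber's formula gives the same leading term.)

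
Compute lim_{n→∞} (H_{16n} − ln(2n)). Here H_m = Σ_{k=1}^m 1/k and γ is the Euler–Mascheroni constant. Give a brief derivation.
lim = ln 8 + γ

By Euler-Maclaurin, H_m = ln m + γ + O(1/m). So
  H_{16n} − ln(2n) = ln(16n) + γ − ln(2n) + O(1/n)
                       = ln(16/2) + γ + O(1/n).
Hence the limit is ln(16/2) + γ (= ln 8).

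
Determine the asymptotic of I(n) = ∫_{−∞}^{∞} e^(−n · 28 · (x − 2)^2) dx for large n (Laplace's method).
I(n) = sqrt(π/(28n))

Here φ(x) = 28 · (x − 2)^2 has its unique minimum at x* = 2 with φ(x*) = 0 and φ''(x*) = 56. Laplace's method gives
  I(n) ~ e^(−n φ(x*)) · sqrt(2π / (n · φ''(x*))) = sqrt(2π / (56n)) = sqrt(π/(28n)).
This is exact: substituting u = (x − 2)·sqrt(28n) gives I(n) = (1/sqrt(28n)) ∫_{−∞}^{∞} e^(−u^2) du = sqrt(π/(28n)).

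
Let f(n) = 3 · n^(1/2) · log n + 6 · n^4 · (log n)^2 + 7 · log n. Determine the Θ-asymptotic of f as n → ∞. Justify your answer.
f(n) ∈ Θ(n^4 · (log n)^2)

Compare the terms by growth order. For large n, n^a · (log n)^b dominates n^a' · (log n)^b' iff a > a', or (a = a' and b > b'). Ranking the 3 terms shows the dominant one is 6 · n^4 · (log n)^2. Hence f(n) ∈ Θ(n^4 · (log n)^2).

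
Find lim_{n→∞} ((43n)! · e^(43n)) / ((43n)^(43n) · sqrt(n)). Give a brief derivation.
lim = sqrt(2π·43)

Stirling: (43n)! ~ sqrt(2π·43n) · (43n/e)^(43n). Hence
  (43n)! · e^(43n) / (43n)^(43n) ~ sqrt(2π·43n).
Dividing by sqrt(n): sqrt(2π·43n) / sqrt(n) = sqrt(2π·43) · n^((1−1)/2), so the limit is sqrt(2π·43).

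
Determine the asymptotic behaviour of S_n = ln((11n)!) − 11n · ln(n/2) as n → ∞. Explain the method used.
S_n ~ 11n · (ln 22 − 1) + O(ln n)

Stirling: ln((11n)!) = 11n ln(11n) − 11n + O(ln n).
  S_n = 11n ln(11n) − 11n − 11n ln(n/2) + O(ln n)
      = 11n ln(11n) − 11n ln n + 11n ln 2 − 11n + O(ln n)
      = 11n ln 11 + 11n ln 2 − 11n + O(ln n)
      = 11n (ln 22 − 1) + O(ln n).
Numerically ln(22) − 1 ≈ 2.0910.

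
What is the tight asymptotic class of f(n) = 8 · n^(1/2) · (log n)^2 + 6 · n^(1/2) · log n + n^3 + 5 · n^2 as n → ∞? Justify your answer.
f(n) ∈ Θ(n^3)

Compare the terms by growth order. For large n, n^a · (log n)^b dominates n^a' · (log n)^b' iff a > a', or (a = a' and b > b'). Ranking the 4 terms shows the dominant one is n^3. Hence f(n) ∈ Θ(n^3).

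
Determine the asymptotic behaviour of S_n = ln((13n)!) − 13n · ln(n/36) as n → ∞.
S_n ~ 13n · (ln 468 − 1) + O(ln n)

Stirling: ln((13n)!) = 13n ln(13n) − 13n + O(ln n).
  S_n = 13n ln(13n) − 13n − 13n ln(n/36) + O(ln n)
      = 13n ln(13n) − 13n ln n + 13n ln 36 − 13n + O(ln n)
      = 13n ln 13 + 13n ln 36 − 13n + O(ln n)
      = 13n (ln 468 − 1) + O(ln n).
Numerically ln(468) − 1 ≈ 5.1485.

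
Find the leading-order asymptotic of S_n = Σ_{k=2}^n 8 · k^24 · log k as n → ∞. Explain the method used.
S_n ~ 8 · n^25 log n / 25 − 8 · n^25 / 625

By integral comparison, S_n = ∫_1^n 8 · x^24 · log x dx + O(n^24 · log n). For the integral, ∫ x^24 log x dx = n^25 log n / 25 − n^25/625 (integration by parts). Hence S_n ~ 8 · n^25 log n / 25 − 8 · n^25 / 625.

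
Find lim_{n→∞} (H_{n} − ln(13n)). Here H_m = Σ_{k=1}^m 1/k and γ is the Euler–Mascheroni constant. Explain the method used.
lim = −ln 13 + γ

By Euler-Maclaurin, H_m = ln m + γ + O(1/m). So
  H_{n} − ln(13n) = ln(n) + γ − ln(13n) + O(1/n)
                       = ln(1/13) + γ + O(1/n).
Hence the limit is ln(1/13) + γ.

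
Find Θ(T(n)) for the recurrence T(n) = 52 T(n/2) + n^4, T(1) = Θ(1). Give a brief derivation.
T(n) = Θ(n^(log_2 52))

Master theorem: compare f(n) = n^4 to n^(log_2 52) where log_2 52 ≈ 5.700. Since 4 < log_2 52, we have f(n) = O(n^(log_2 52 − ε)) for some ε > 0 — Case 1. Hence T(n) = Θ(n^(log_2 52)).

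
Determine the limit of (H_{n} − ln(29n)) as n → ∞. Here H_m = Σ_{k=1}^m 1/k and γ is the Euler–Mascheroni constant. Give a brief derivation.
lim = −ln 29 + γ

By Euler-Maclaurin, H_m = ln m + γ + O(1/m). So
  H_{n} − ln(29n) = ln(n) + γ − ln(29n) + O(1/n)
                       = ln(1/29) + γ + O(1/n).
Hence the limit is ln(1/29) + γ.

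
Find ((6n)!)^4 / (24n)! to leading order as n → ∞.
((6n)!)^4/(24n)! ~ ((2π·6n)^(3/2) / 2) · 4^(−4·6n)  →  0

Write N = 6n. Stirling: N! ~ sqrt(2π N)(N/e)^N and (4N)! ~ sqrt(2π·4N)·(4N/e)^(4N).
  (N!)^4/(4N)! ~ (2π N)^(4/2) (N/e)^(4N) / [sqrt(2π·4N) (4N/e)^(4N)]
     = (2π N)^(4/2) / sqrt(2π·4N) · (N/(4N))^(4N)
     = (2π N)^((4−1)/2) / 2 · 4^(−4N).
Since 4^4 > 1, the factor 4^(−4N) decays exponentially, so the ratio → 0. Substituting N = 6n gives the stated form.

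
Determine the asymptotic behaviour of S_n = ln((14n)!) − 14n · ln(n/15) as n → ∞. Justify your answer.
S_n ~ 14n · (ln 210 − 1) + O(ln n)

Stirling: ln((14n)!) = 14n ln(14n) − 14n + O(ln n).
  S_n = 14n ln(14n) − 14n − 14n ln(n/15) + O(ln n)
      = 14n ln(14n) − 14n ln n + 14n ln 15 − 14n + O(ln n)
      = 14n ln 14 + 14n ln 15 − 14n + O(ln n)
      = 14n (ln 210 − 1) + O(ln n).
Numerically ln(210) − 1 ≈ 4.3471.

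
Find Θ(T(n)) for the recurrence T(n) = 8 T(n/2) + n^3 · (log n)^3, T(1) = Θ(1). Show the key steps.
T(n) = Θ(n^3 · (log n)^4)

Here log_2 8 = 3 and f(n) = n^3 · (log n)^3 = Θ(n^(log_2 8) · (log n)^3). This is the extended Case 2 of the master theorem (f matches the critical exponent up to log factors), giving T(n) = Θ(n^(log_2 8) · (log n)^(3+1)) = Θ(n^3 · (log n)^4).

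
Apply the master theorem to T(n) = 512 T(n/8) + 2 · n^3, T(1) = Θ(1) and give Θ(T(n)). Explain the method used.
T(n) = Θ(n^3 log n)

log_8 512 = 3, and f(n) = 2 · n^3 = Θ(n^(log_8 512)). This is Case 2 of the master theorem: T(n) = Θ(f(n) · log n) = Θ(n^3 log n).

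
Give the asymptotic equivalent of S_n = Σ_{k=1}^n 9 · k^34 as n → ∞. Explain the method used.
S_n ~ 9 · n^35 / 35

By integral comparison (Euler-Maclaurin), Σ_{k=1}^n 9 · k^34 = 9 · ∫_0^n x^34 dx + O(n^34) = 9 · n^35/35 + O(n^34). (Equivalently, Faulhaber's formula gives the same leading term.)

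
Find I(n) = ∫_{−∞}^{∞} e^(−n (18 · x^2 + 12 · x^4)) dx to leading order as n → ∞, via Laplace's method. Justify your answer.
I(n) ~ sqrt(π/(18n))

φ(x) = 18 · x^2 + 12 · x^4 has its unique global minimum at x* = 0 (since φ'(x) = 36x + 48x^3 = 0 only at x = 0 for real x with both coefficients positive, and φ → ∞ as |x| → ∞). At x* = 0, φ(0) = 0 and φ''(0) = 36. Laplace's method then gives
  I(n) ~ sqrt(2π / (n · φ''(0))) · e^(−n φ(0)) = sqrt(2π / (36n)) = sqrt(π/(18n)).
The 12 · x^4 term contributes only at subleading order (an O(1/n) relative correction).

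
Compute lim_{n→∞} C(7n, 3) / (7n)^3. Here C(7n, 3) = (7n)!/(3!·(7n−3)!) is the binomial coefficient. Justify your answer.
lim = 1/3! = 1/6

With N = 7n → ∞: C(N, 3) / N^3 = [N(N−1)…(N−2)] / (3! · N^3) = (1/3!) · 1 · (1 − 1/(7n)) · (1 − 2/(7n)). Each factor → 1 as N → ∞, so the limit is 1/3! = 1/6.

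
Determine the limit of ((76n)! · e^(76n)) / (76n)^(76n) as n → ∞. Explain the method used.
lim = ∞

Stirling: (76n)! ~ sqrt(2π·76n) · (76n/e)^(76n). Hence
  (76n)! · e^(76n) / (76n)^(76n) ~ sqrt(2π·76n) = sqrt(2π·76) · sqrt(n) → ∞.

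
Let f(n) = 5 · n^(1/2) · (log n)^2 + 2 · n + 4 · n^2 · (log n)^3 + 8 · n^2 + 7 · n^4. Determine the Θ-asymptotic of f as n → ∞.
f(n) ∈ Θ(n^4)

Compare the terms by growth order. For large n, n^a · (log n)^b dominates n^a' · (log n)^b' iff a > a', or (a = a' and b > b'). Ranking the 5 terms shows the dominant one is 7 · n^4. Hence f(n) ∈ Θ(n^4).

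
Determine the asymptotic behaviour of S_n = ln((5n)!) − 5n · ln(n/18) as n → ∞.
S_n ~ 5n · (ln 90 − 1) + O(ln n)

Stirling: ln((5n)!) = 5n ln(5n) − 5n + O(ln n).
  S_n = 5n ln(5n) − 5n − 5n ln(n/18) + O(ln n)
      = 5n ln(5n) − 5n ln n + 5n ln 18 − 5n + O(ln n)
      = 5n ln 5 + 5n ln 18 − 5n + O(ln n)
      = 5n (ln 90 − 1) + O(ln n).
Numerically ln(90) − 1 ≈ 3.4998.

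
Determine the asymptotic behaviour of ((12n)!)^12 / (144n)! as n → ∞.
((12n)!)^12/(144n)! ~ ((2π·12n)^(11/2) / sqrt(12)) · 12^(−12·12n)  →  0

Write N = 12n. Stirling: N! ~ sqrt(2π N)(N/e)^N and (12N)! ~ sqrt(2π·12N)·(12N/e)^(12N).
  (N!)^12/(12N)! ~ (2π N)^(12/2) (N/e)^(12N) / [sqrt(2π·12N) (12N/e)^(12N)]
     = (2π N)^(12/2) / sqrt(2π·12N) · (N/(12N))^(12N)
     = (2π N)^((12−1)/2) / sqrt(12) · 12^(−12N).
Since 12^12 > 1, the factor 12^(−12N) decays exponentially, so the ratio → 0. Substituting N = 12n gives the stated form.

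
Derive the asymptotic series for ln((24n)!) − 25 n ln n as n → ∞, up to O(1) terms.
ln((24n)!) − 25 n ln n = −n ln n + 24(ln 24 − 1) n + (1/2) ln(2π·24n) + O(1/n)

Stirling: ln((24n)!) = 24n ln(24n) − 24n + (1/2) ln(2π·24n) + O(1/n).
Expand 24n ln(24n) = 24n (ln n + ln 24) = 24n ln n + 24n ln 24.
Subtract 25n ln n: leading term is (24 − 25) n ln n = −n ln n. The next term is 24n ln 24 − 24n = 24(ln 24 − 1) n. Then the (1/2) ln(2π·24n) correction.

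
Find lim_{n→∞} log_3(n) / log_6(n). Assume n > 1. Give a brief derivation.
lim = ln(6) / ln(3) = log_3(6)

Change of base: log_3(n) = ln n / ln 3 and log_6(n) = ln n / ln 6. The ratio is (ln n / ln 3) · (ln 6 / ln n) = ln 6 / ln 3, a constant independent of n. So the limit is ln 6 / ln 3 = log_3(6).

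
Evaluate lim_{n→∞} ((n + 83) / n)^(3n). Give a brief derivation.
lim = e^249

Rewrite as (1 + 83/n)^(3n). By the standard limit (1 + x/n)^n → e^x, we have (1 + 83/n)^n → e^83, and raising to the 3rd power gives e^249.
More precisely, ln[(1 + 83/n)^(3n)] = 3n · ln(1 + 83/n) = 3n · (83/n + O(1/n^2)) = 249 + O(1/n) → 249.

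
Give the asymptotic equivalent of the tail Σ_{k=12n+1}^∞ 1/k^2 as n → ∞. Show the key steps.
Σ_{k>12n} 1/k^2 ~ 1/(1 · (12n))

Compare to the integral: ∫_{12n}^∞ x^(−2) dx = [−x^(−1)/1]_{12n}^∞ = 1/((2−1)·(12n)). Euler-Maclaurin then gives
  Σ_{k>12n} 1/k^2 = ∫_{12n}^∞ dx/x^2 − 1/(2·(12n)^2) + O(1/(12n)^3).
(Equivalently this is ζ(2) − Σ_{k≤12n} 1/k^2.)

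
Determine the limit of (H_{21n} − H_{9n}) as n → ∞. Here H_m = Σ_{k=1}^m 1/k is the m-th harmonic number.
lim = ln(21/9) = ln(7/3)

Euler-Maclaurin gives H_m = ln m + γ + 1/(2m) + O(1/m^2). The γ and O(1/m) terms cancel in the difference:
  H_{21n} − H_{9n} = ln(21n) − ln(9n) + O(1/n) = ln(21/9) + O(1/n).
Hence the limit is ln(21/9) = ln(7/3).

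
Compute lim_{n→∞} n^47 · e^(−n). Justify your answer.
lim = 0

Exponentials with base > 1 dominate every fixed polynomial: for any fixed c, n^c / e^n → 0 as n → ∞ (e.g. by the ratio test, or since e^n grows faster than any power of n). Hence n^47 · e^(−n) = n^47 / e^n → 0.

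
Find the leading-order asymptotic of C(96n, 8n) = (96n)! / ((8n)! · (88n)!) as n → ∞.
C(96n, 8n) ~ (8916100448256/285311670611)^(8n) · sqrt(6/(11π·8n))

Write N = 8n. Apply Stirling to each factorial:
  (12N)! ~ sqrt(2π·12N) · (12N/e)^(12N),
  N! ~ sqrt(2π N) · (N/e)^N,
  (11N)! ~ sqrt(2π·11N) · (11N/e)^(11N).
The exponential factors combine to (12N)^(12N) / (N^N · (11N)^(11N)) = 12^(12N)/11^(11N) = (12^12/11^11)^N = (8916100448256/285311670611)^N.
The square-root prefactors combine to sqrt(2π·12N) / (sqrt(2π N)·sqrt(2π·11N)) = sqrt(12 / (2π·11·N)) = sqrt(6/(11π·8n)).
Substituting N = 8n: C(96n, 8n) ~ (8916100448256/285311670611)^(8n) · sqrt(6/(11π·8n)).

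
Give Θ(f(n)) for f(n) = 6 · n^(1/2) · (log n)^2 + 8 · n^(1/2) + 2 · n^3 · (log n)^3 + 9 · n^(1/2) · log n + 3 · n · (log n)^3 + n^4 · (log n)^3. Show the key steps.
f(n) ∈ Θ(n^4 · (log n)^3)

Compare the terms by growth order. For large n, n^a · (log n)^b dominates n^a' · (log n)^b' iff a > a', or (a = a' and b > b'). Ranking the 6 terms shows the dominant one is n^4 · (log n)^3. Hence f(n) ∈ Θ(n^4 · (log n)^3).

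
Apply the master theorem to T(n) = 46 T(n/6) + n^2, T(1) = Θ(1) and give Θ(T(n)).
T(n) = Θ(n^(log_6 46))

Master theorem: compare f(n) = n^2 to n^(log_6 46) where log_6 46 ≈ 2.137. Since 2 < log_6 46, we have f(n) = O(n^(log_6 46 − ε)) for some ε > 0 — Case 1. Hence T(n) = Θ(n^(log_6 46)).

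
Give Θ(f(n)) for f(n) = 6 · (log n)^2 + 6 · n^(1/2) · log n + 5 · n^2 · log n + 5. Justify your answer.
f(n) ∈ Θ(n^2 · log n)

Compare the terms by growth order. For large n, n^a · (log n)^b dominates n^a' · (log n)^b' iff a > a', or (a = a' and b > b'). Ranking the 4 terms shows the dominant one is 5 · n^2 · log n. Hence f(n) ∈ Θ(n^2 · log n).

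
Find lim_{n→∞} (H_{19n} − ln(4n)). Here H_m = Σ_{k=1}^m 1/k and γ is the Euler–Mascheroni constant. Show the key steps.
lim = ln(19/4) + γ

By Euler-Maclaurin, H_m = ln m + γ + O(1/m). So
  H_{19n} − ln(4n) = ln(19n) + γ − ln(4n) + O(1/n)
                       = ln(19/4) + γ + O(1/n).
Hence the limit is ln(19/4) + γ.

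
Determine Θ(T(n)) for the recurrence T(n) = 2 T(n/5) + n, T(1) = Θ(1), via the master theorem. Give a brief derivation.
T(n) = Θ(n)

log_5 2 ≈ 0.431. f(n) = n dominates n^(log_5 2) since 1 > 0.431, and the regularity condition a·f(n/b) = 2·(n/5)^1 = (2/5)·n ≤ c·f(n) holds with c = 2/5 ≈ 0.4 < 1. So this is Case 3: T(n) = Θ(f(n)) = Θ(n).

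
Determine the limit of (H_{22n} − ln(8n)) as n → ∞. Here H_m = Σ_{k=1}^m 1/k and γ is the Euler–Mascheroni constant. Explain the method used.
lim = ln(11/4) + γ

By Euler-Maclaurin, H_m = ln m + γ + O(1/m). So
  H_{22n} − ln(8n) = ln(22n) + γ − ln(8n) + O(1/n)
                       = ln(22/8) + γ + O(1/n).
Hence the limit is ln(22/8) + γ (= ln(11/4)).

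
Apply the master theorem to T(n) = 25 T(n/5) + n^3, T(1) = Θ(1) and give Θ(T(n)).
T(n) = Θ(n^3)

log_5 25 ≈ 2.000. f(n) = n^3 dominates n^(log_5 25) since 3 > 2.000, and the regularity condition a·f(n/b) = 25·(n/5)^3 = (25/125)·n^3 ≤ c·f(n) holds with c = 25/125 ≈ 0.2 < 1. So this is Case 3: T(n) = Θ(f(n)) = Θ(n^3).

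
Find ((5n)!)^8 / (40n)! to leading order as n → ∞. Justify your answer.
((5n)!)^8/(40n)! ~ ((2π·5n)^(7/2) / sqrt(8)) · 8^(−8·5n)  →  0

Write N = 5n. Stirling: N! ~ sqrt(2π N)(N/e)^N and (8N)! ~ sqrt(2π·8N)·(8N/e)^(8N).
  (N!)^8/(8N)! ~ (2π N)^(8/2) (N/e)^(8N) / [sqrt(2π·8N) (8N/e)^(8N)]
     = (2π N)^(8/2) / sqrt(2π·8N) · (N/(8N))^(8N)
     = (2π N)^((8−1)/2) / sqrt(8) · 8^(−8N).
Since 8^8 > 1, the factor 8^(−8N) decays exponentially, so the ratio → 0. Substituting N = 5n gives the stated form.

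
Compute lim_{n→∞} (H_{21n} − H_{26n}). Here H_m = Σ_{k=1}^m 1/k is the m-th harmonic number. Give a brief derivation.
lim = ln(21/26)

Euler-Maclaurin gives H_m = ln m + γ + 1/(2m) + O(1/m^2). The γ and O(1/m) terms cancel in the difference:
  H_{21n} − H_{26n} = ln(21n) − ln(26n) + O(1/n) = ln(21/26) + O(1/n).
Hence the limit is ln(21/26).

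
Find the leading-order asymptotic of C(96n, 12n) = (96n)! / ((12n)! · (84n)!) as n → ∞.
C(96n, 12n) ~ (16777216/823543)^(12n) · sqrt(4/(7π·12n))

Write N = 12n. Apply Stirling to each factorial:
  (8N)! ~ sqrt(2π·8N) · (8N/e)^(8N),
  N! ~ sqrt(2π N) · (N/e)^N,
  (7N)! ~ sqrt(2π·7N) · (7N/e)^(7N).
The exponential factors combine to (8N)^(8N) / (N^N · (7N)^(7N)) = 8^(8N)/7^(7N) = (8^8/7^7)^N = (16777216/823543)^N.
The square-root prefactors combine to sqrt(2π·8N) / (sqrt(2π N)·sqrt(2π·7N)) = sqrt(8 / (2π·7·N)) = sqrt(4/(7π·12n)).
Substituting N = 12n: C(96n, 12n) ~ (16777216/823543)^(12n) · sqrt(4/(7π·12n)).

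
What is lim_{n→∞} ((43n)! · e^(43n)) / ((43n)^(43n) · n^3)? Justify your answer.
lim = 0

Stirling: (43n)! ~ sqrt(2π·43n) · (43n/e)^(43n). Hence
  (43n)! · e^(43n) / (43n)^(43n) ~ sqrt(2π·43n).
Dividing by n^3: sqrt(2π·43n) / n^3 = sqrt(2π·43) · n^((1−6)/2), so the expression behaves like sqrt(2π·43) · n^((1−6)/2) → 0.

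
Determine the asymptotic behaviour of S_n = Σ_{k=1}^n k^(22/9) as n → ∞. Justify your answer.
S_n ~ (9/31) · n^(31/9)

Integral comparison: Σ_{k=1}^n k^(22/9) = ∫_0^n x^(22/9) dx + O(n^(22/9)). The integral is n^(1 + 22/9) / (1 + 22/9) = n^((22+9)/9) / ((22+9)/9) = (9/31) · n^(31/9).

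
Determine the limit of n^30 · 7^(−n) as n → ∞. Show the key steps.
lim = 0

Exponentials with base > 1 dominate every fixed polynomial: for any fixed c, n^c / 7^n → 0 as n → ∞ (e.g. by the ratio test, or by writing 7^n = e^(n ln 7) and noting e^(n ln 7) / n^c → ∞). Hence n^30 · 7^(−n) = n^30 / 7^n → 0.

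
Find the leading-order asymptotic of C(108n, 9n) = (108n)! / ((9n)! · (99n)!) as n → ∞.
C(108n, 9n) ~ (8916100448256/285311670611)^(9n) · sqrt(6/(11π·9n))

Write N = 9n. Apply Stirling to each factorial:
  (12N)! ~ sqrt(2π·12N) · (12N/e)^(12N),
  N! ~ sqrt(2π N) · (N/e)^N,
  (11N)! ~ sqrt(2π·11N) · (11N/e)^(11N).
The exponential factors combine to (12N)^(12N) / (N^N · (11N)^(11N)) = 12^(12N)/11^(11N) = (12^12/11^11)^N = (8916100448256/285311670611)^N.
The square-root prefactors combine to sqrt(2π·12N) / (sqrt(2π N)·sqrt(2π·11N)) = sqrt(12 / (2π·11·N)) = sqrt(6/(11π·9n)).
Substituting N = 9n: C(108n, 9n) ~ (8916100448256/285311670611)^(9n) · sqrt(6/(11π·9n)).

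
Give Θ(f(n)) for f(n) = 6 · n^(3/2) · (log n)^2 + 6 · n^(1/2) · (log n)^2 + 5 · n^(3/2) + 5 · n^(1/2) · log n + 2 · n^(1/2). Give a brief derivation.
f(n) ∈ Θ(n^(3/2) · (log n)^2)

Compare the terms by growth order. For large n, n^a · (log n)^b dominates n^a' · (log n)^b' iff a > a', or (a = a' and b > b'). Ranking the 5 terms shows the dominant one is 6 · n^(3/2) · (log n)^2. Hence f(n) ∈ Θ(n^(3/2) · (log n)^2).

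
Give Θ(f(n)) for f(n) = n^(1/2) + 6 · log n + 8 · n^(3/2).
f(n) ∈ Θ(n^(3/2))

Compare the terms by growth order. For large n, n^a · (log n)^b dominates n^a' · (log n)^b' iff a > a', or (a = a' and b > b'). Ranking the 3 terms shows the dominant one is 8 · n^(3/2). Hence f(n) ∈ Θ(n^(3/2)).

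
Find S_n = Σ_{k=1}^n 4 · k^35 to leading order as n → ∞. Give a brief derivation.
S_n ~ n^36 / 9

By integral comparison (Euler-Maclaurin), Σ_{k=1}^n 4 · k^35 = 4 · ∫_0^n x^35 dx + O(n^35) = 4 · n^36/36 = n^36 / 9 + O(n^35). (Equivalently, Faulhaber's formula gives the same leading term.)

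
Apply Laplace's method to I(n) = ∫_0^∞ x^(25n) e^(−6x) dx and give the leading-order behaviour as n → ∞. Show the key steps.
I(n) ~ (sqrt(2π·25n) / 6) · (25n/(6e))^(25n)

Write the integrand as exp(25n ln x − 6x) and set f(x) = 25n ln x − 6x. Then f'(x) = 25n/x − 6 = 0 at x* = 25n/6, and f''(x*) = −25n/x*^2 = −6^2/(25n). Laplace's method (interior maximum) gives
  I(n) ~ e^(f(x*)) · sqrt(2π / |f''(x*)|)
        = exp(25n ln(25n/6) − 25n) · sqrt(2π · 25n / 6^2)
        = (25n/6)^(25n) e^(−25n) · sqrt(2π·25n) / 6
        = (sqrt(2π·25n) / 6) · (25n/(6e))^(25n).
This matches Γ(25n+1)/6^(25n+1) with Stirling applied to Γ.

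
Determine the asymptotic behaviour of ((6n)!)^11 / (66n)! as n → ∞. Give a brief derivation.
((6n)!)^11/(66n)! ~ ((2π·6n)^(10/2) / sqrt(11)) · 11^(−11·6n)  →  0

Write N = 6n. Stirling: N! ~ sqrt(2π N)(N/e)^N and (11N)! ~ sqrt(2π·11N)·(11N/e)^(11N).
  (N!)^11/(11N)! ~ (2π N)^(11/2) (N/e)^(11N) / [sqrt(2π·11N) (11N/e)^(11N)]
     = (2π N)^(11/2) / sqrt(2π·11N) · (N/(11N))^(11N)
     = (2π N)^((11−1)/2) / sqrt(11) · 11^(−11N).
Since 11^11 > 1, the factor 11^(−11N) decays exponentially, so the ratio → 0. Substituting N = 6n gives the stated form.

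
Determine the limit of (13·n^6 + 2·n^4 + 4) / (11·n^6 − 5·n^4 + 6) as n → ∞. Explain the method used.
lim = 13/11

For large n the leading n^6 terms dominate both numerator and denominator. Dividing top and bottom by n^6, every other term tends to 0, leaving 13/11.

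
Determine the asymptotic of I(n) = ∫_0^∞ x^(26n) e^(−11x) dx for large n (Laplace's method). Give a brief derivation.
I(n) ~ (sqrt(2π·26n) / 11) · (26n/(11e))^(26n)

Write the integrand as exp(26n ln x − 11x) and set f(x) = 26n ln x − 11x. Then f'(x) = 26n/x − 11 = 0 at x* = 26n/11, and f''(x*) = −26n/x*^2 = −11^2/(26n). Laplace's method (interior maximum) gives
  I(n) ~ e^(f(x*)) · sqrt(2π / |f''(x*)|)
        = exp(26n ln(26n/11) − 26n) · sqrt(2π · 26n / 11^2)
        = (26n/11)^(26n) e^(−26n) · sqrt(2π·26n) / 11
        = (sqrt(2π·26n) / 11) · (26n/(11e))^(26n).
This matches Γ(26n+1)/11^(26n+1) with Stirling applied to Γ.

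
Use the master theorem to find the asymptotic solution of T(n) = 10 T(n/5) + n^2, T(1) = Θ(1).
T(n) = Θ(n^2)

log_5 10 ≈ 1.431. f(n) = n^2 dominates n^(log_5 10) since 2 > 1.431, and the regularity condition a·f(n/b) = 10·(n/5)^2 = (10/25)·n^2 ≤ c·f(n) holds with c = 10/25 ≈ 0.4 < 1. So this is Case 3: T(n) = Θ(f(n)) = Θ(n^2).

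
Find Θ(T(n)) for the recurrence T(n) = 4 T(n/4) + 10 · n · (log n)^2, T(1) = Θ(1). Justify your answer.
T(n) = Θ(n · (log n)^3)

Here log_4 4 = 1 and f(n) = 10 · n · (log n)^2 = Θ(n^(log_4 4) · (log n)^2). This is the extended Case 2 of the master theorem (f matches the critical exponent up to log factors), giving T(n) = Θ(n^(log_4 4) · (log n)^(2+1)) = Θ(n · (log n)^3).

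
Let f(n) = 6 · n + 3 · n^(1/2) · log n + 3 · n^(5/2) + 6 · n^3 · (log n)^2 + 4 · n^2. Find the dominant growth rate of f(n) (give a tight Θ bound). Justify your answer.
f(n) ∈ Θ(n^3 · (log n)^2)

Compare the terms by growth order. For large n, n^a · (log n)^b dominates n^a' · (log n)^b' iff a > a', or (a = a' and b > b'). Ranking the 5 terms shows the dominant one is 6 · n^3 · (log n)^2. Hence f(n) ∈ Θ(n^3 · (log n)^2).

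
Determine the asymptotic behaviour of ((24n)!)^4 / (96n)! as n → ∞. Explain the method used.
((24n)!)^4/(96n)! ~ ((2π·24n)^(3/2) / 2) · 4^(−4·24n)  →  0

Write N = 24n. Stirling: N! ~ sqrt(2π N)(N/e)^N and (4N)! ~ sqrt(2π·4N)·(4N/e)^(4N).
  (N!)^4/(4N)! ~ (2π N)^(4/2) (N/e)^(4N) / [sqrt(2π·4N) (4N/e)^(4N)]
     = (2π N)^(4/2) / sqrt(2π·4N) · (N/(4N))^(4N)
     = (2π N)^((4−1)/2) / 2 · 4^(−4N).
Since 4^4 > 1, the factor 4^(−4N) decays exponentially, so the ratio → 0. Substituting N = 24n gives the stated form.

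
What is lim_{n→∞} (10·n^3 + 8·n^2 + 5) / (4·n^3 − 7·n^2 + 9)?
lim = 10/4 = 5/2

For large n the leading n^3 terms dominate both numerator and denominator. Dividing top and bottom by n^3, every other term tends to 0, leaving 10/4 = 5/2.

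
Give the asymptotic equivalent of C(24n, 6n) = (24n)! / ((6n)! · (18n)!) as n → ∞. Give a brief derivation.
C(24n, 6n) ~ (256/27)^(6n) · sqrt(2/(3π·6n))

Write N = 6n. Apply Stirling to each factorial:
  (4N)! ~ sqrt(2π·4N) · (4N/e)^(4N),
  N! ~ sqrt(2π N) · (N/e)^N,
  (3N)! ~ sqrt(2π·3N) · (3N/e)^(3N).
The exponential factors combine to (4N)^(4N) / (N^N · (3N)^(3N)) = 4^(4N)/3^(3N) = (4^4/3^3)^N = (256/27)^N.
The square-root prefactors combine to sqrt(2π·4N) / (sqrt(2π N)·sqrt(2π·3N)) = sqrt(4 / (2π·3·N)) = sqrt(2/(3π·6n)).
Substituting N = 6n: C(24n, 6n) ~ (256/27)^(6n) · sqrt(2/(3π·6n)).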